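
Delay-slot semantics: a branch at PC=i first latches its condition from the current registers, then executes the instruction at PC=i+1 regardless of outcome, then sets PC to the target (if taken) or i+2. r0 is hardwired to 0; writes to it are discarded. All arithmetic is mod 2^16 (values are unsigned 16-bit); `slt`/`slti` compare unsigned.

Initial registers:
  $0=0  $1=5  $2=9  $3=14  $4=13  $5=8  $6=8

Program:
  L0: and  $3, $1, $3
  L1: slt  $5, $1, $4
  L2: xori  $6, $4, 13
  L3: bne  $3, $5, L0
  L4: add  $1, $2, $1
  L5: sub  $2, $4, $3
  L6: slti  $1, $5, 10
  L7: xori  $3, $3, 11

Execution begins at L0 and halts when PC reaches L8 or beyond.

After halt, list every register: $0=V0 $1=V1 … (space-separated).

$0=0 $1=1 $2=13 $3=11 $4=13 $5=0 $6=0

#0 and  $3, $1, $3 ; 0/5/9/4/13/8/8
#1 slt  $5, $1, $4 ; 0/5/9/4/13/1/8
#2 xori  $6, $4, 13 ; 0/5/9/4/13/1/0
#3 bne  $3, $5, L0 ; 0/5/9/4/13/1/0 ; →target
#4 add  $1, $2, $1 ; 0/14/9/4/13/1/0
#0 and  $3, $1, $3 ; 0/14/9/4/13/1/0
#1 slt  $5, $1, $4 ; 0/14/9/4/13/0/0
#2 xori  $6, $4, 13 ; 0/14/9/4/13/0/0
#3 bne  $3, $5, L0 ; 0/14/9/4/13/0/0 ; →target
#4 add  $1, $2, $1 ; 0/23/9/4/13/0/0
#0 and  $3, $1, $3 ; 0/23/9/4/13/0/0
#1 slt  $5, $1, $4 ; 0/23/9/4/13/0/0
#2 xori  $6, $4, 13 ; 0/23/9/4/13/0/0
#3 bne  $3, $5, L0 ; 0/23/9/4/13/0/0 ; →target
#4 add  $1, $2, $1 ; 0/32/9/4/13/0/0
#0 and  $3, $1, $3 ; 0/32/9/0/13/0/0
#1 slt  $5, $1, $4 ; 0/32/9/0/13/0/0
#2 xori  $6, $4, 13 ; 0/32/9/0/13/0/0
#3 bne  $3, $5, L0 ; 0/32/9/0/13/0/0 ; →fallthru
#4 add  $1, $2, $1 ; 0/41/9/0/13/0/0
#5 sub  $2, $4, $3 ; 0/41/13/0/13/0/0
#6 slti  $1, $5, 10 ; 0/1/13/0/13/0/0
#7 xori  $3, $3, 11 ; 0/1/13/11/13/0/0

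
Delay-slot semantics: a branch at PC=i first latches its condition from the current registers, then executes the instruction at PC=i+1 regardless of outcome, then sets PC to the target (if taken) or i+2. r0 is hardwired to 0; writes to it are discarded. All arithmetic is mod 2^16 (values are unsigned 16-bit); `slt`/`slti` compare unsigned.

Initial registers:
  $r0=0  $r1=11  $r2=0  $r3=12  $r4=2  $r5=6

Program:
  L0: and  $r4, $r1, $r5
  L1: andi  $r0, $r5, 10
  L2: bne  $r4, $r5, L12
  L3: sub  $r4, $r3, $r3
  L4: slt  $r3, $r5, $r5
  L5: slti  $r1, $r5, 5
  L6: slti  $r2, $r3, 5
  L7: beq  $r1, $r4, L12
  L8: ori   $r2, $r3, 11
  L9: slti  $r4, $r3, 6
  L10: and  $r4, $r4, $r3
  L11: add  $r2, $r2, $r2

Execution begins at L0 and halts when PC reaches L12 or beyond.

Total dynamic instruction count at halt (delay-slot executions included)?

#0 and  $r4, $r1, $r5 ; 0/11/0/12/2/6
#1 andi  $r0, $r5, 10 ; 0/11/0/12/2/6
#2 bne  $r4, $r5, L12 ; 0/11/0/12/2/6 ; →target
#3 sub  $r4, $r3, $r3 ; 0/11/0/12/0/6

4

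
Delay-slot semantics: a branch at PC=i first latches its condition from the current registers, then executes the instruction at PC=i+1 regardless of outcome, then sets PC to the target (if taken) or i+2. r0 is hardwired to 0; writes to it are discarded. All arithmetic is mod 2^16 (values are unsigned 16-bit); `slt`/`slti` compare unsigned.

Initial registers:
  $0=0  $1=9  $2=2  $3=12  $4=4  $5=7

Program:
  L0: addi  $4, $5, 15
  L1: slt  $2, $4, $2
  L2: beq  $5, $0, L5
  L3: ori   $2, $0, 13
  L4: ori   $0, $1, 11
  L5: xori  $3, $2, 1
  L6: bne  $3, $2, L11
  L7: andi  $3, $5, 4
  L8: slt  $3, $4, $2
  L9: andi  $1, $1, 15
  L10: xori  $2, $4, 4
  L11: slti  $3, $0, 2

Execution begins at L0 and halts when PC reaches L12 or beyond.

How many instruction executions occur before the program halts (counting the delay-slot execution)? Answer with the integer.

9

[0] addi  $4, $5, 15  →  {$0:0, $1:9, $2:2, $3:12, $4:22, $5:7}
[1] slt  $2, $4, $2  →  {$0:0, $1:9, $2:0, $3:12, $4:22, $5:7}
[2] beq  $5, $0, L5  →  {$0:0, $1:9, $2:0, $3:12, $4:22, $5:7}  ⟨branch fallthrough⟩
[3] ori   $2, $0, 13  →  {$0:0, $1:9, $2:13, $3:12, $4:22, $5:7}
[4] ori   $0, $1, 11  →  {$0:0, $1:9, $2:13, $3:12, $4:22, $5:7}
[5] xori  $3, $2, 1  →  {$0:0, $1:9, $2:13, $3:12, $4:22, $5:7}
[6] bne  $3, $2, L11  →  {$0:0, $1:9, $2:13, $3:12, $4:22, $5:7}  ⟨branch taken⟩
[7] andi  $3, $5, 4  →  {$0:0, $1:9, $2:13, $3:4, $4:22, $5:7}
[11] slti  $3, $0, 2  →  {$0:0, $1:9, $2:13, $3:1, $4:22, $5:7}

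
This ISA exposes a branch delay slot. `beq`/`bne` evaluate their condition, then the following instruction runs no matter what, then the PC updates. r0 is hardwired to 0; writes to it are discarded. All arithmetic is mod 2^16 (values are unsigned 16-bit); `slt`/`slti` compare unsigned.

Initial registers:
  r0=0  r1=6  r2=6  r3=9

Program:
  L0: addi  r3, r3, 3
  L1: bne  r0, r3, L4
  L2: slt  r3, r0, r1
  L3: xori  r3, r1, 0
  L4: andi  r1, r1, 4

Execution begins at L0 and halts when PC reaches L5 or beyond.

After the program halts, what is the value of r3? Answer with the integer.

PC=0  addi  r3, r3, 3        | r0=0 r1=6 r2=6 r3=12
PC=1  bne  r0, r3, L4        | r0=0 r1=6 r2=6 r3=12  [TAKEN]
PC=2  slt  r3, r0, r1        | r0=0 r1=6 r2=6 r3=1
PC=4  andi  r1, r1, 4        | r0=0 r1=4 r2=6 r3=1

1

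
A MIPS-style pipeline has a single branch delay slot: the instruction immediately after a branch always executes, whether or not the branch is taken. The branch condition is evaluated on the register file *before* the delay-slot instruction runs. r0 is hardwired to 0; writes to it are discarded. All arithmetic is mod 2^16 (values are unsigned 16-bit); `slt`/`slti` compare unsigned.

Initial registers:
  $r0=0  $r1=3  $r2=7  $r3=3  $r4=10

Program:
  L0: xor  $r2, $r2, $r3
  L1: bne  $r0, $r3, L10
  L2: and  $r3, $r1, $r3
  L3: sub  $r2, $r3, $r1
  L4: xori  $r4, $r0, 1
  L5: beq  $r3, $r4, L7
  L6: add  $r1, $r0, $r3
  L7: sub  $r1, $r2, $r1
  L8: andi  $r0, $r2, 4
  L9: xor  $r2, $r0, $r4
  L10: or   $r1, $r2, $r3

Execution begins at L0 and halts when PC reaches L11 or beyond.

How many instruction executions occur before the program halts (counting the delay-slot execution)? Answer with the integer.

  step pc=0: xor  $r2, $r2, $r3  regs=(0,3,4,3,10)
  step pc=1: bne  $r0, $r3, L10  cond=T  regs=(0,3,4,3,10)
  step pc=2: and  $r3, $r1, $r3  regs=(0,3,4,3,10)
  step pc=10: or   $r1, $r2, $r3  regs=(0,7,4,3,10)

4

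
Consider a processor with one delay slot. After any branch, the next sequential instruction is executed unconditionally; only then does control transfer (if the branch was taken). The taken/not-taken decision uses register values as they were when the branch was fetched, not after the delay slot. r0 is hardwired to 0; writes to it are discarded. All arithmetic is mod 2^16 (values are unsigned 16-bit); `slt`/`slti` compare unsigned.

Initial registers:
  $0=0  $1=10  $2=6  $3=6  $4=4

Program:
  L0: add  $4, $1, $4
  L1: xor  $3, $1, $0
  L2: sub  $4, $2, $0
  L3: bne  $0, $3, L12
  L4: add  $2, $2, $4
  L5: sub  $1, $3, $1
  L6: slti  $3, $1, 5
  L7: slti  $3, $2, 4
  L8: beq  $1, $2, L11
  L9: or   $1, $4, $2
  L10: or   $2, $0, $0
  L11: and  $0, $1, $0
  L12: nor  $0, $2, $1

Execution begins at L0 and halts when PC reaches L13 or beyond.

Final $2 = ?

12

[0] add  $4, $1, $4  →  {$0:0, $1:10, $2:6, $3:6, $4:14}
[1] xor  $3, $1, $0  →  {$0:0, $1:10, $2:6, $3:10, $4:14}
[2] sub  $4, $2, $0  →  {$0:0, $1:10, $2:6, $3:10, $4:6}
[3] bne  $0, $3, L12  →  {$0:0, $1:10, $2:6, $3:10, $4:6}  ⟨branch taken⟩
[4] add  $2, $2, $4  →  {$0:0, $1:10, $2:12, $3:10, $4:6}
[12] nor  $0, $2, $1  →  {$0:0, $1:10, $2:12, $3:10, $4:6}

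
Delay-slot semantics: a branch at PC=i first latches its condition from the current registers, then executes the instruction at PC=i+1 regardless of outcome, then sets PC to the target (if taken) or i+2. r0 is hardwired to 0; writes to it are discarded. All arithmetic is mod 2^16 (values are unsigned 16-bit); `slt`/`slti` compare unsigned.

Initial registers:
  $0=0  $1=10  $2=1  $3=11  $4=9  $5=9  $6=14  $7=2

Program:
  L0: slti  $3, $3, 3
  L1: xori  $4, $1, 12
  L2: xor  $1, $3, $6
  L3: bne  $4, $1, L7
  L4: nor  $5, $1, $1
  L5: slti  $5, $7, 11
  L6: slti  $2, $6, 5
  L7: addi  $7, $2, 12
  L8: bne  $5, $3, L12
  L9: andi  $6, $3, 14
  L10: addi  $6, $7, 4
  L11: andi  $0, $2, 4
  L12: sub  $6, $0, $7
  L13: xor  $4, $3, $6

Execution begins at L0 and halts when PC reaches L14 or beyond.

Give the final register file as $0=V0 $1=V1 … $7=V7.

$0=0 $1=14 $2=1 $3=0 $4=65523 $5=65521 $6=65523 $7=13

PC=0  slti  $3, $3, 3        | $0=0 $1=10 $2=1 $3=0 $4=9 $5=9 $6=14 $7=2
PC=1  xori  $4, $1, 12       | $0=0 $1=10 $2=1 $3=0 $4=6 $5=9 $6=14 $7=2
PC=2  xor  $1, $3, $6        | $0=0 $1=14 $2=1 $3=0 $4=6 $5=9 $6=14 $7=2
PC=3  bne  $4, $1, L7        | $0=0 $1=14 $2=1 $3=0 $4=6 $5=9 $6=14 $7=2  [TAKEN]
PC=4  nor  $5, $1, $1        | $0=0 $1=14 $2=1 $3=0 $4=6 $5=65521 $6=14 $7=2
PC=7  addi  $7, $2, 12       | $0=0 $1=14 $2=1 $3=0 $4=6 $5=65521 $6=14 $7=13
PC=8  bne  $5, $3, L12       | $0=0 $1=14 $2=1 $3=0 $4=6 $5=65521 $6=14 $7=13  [TAKEN]
PC=9  andi  $6, $3, 14       | $0=0 $1=14 $2=1 $3=0 $4=6 $5=65521 $6=0 $7=13
PC=12 sub  $6, $0, $7        | $0=0 $1=14 $2=1 $3=0 $4=6 $5=65521 $6=65523 $7=13
PC=13 xor  $4, $3, $6        | $0=0 $1=14 $2=1 $3=0 $4=65523 $5=65521 $6=65523 $7=13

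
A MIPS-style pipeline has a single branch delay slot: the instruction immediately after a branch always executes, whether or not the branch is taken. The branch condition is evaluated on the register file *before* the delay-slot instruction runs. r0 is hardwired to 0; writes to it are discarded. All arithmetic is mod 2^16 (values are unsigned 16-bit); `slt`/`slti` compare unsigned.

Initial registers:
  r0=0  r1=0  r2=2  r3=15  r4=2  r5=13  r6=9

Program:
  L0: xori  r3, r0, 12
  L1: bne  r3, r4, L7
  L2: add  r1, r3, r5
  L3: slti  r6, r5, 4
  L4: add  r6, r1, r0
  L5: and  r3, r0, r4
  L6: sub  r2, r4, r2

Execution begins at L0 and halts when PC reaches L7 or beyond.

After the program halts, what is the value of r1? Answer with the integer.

25

[0] xori  r3, r0, 12  →  {r0:0, r1:0, r2:2, r3:12, r4:2, r5:13, r6:9}
[1] bne  r3, r4, L7  →  {r0:0, r1:0, r2:2, r3:12, r4:2, r5:13, r6:9}  ⟨branch taken⟩
[2] add  r1, r3, r5  →  {r0:0, r1:25, r2:2, r3:12, r4:2, r5:13, r6:9}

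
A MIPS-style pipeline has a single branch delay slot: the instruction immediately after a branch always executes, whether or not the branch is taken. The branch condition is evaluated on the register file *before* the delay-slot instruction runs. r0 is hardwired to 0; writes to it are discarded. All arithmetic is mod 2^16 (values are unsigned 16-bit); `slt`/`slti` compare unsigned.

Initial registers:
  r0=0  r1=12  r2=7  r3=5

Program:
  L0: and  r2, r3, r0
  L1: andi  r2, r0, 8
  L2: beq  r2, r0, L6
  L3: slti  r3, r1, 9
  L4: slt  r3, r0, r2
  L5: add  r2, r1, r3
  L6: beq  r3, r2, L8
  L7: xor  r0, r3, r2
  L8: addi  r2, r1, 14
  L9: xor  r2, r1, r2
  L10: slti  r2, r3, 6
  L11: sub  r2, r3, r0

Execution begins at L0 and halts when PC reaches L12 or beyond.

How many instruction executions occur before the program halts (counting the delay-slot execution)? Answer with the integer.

#0 and  r2, r3, r0 ; 0/12/0/5
#1 andi  r2, r0, 8 ; 0/12/0/5
#2 beq  r2, r0, L6 ; 0/12/0/5 ; →target
#3 slti  r3, r1, 9 ; 0/12/0/0
#6 beq  r3, r2, L8 ; 0/12/0/0 ; →target
#7 xor  r0, r3, r2 ; 0/12/0/0
#8 addi  r2, r1, 14 ; 0/12/26/0
#9 xor  r2, r1, r2 ; 0/12/22/0
#10 slti  r2, r3, 6 ; 0/12/1/0
#11 sub  r2, r3, r0 ; 0/12/0/0

10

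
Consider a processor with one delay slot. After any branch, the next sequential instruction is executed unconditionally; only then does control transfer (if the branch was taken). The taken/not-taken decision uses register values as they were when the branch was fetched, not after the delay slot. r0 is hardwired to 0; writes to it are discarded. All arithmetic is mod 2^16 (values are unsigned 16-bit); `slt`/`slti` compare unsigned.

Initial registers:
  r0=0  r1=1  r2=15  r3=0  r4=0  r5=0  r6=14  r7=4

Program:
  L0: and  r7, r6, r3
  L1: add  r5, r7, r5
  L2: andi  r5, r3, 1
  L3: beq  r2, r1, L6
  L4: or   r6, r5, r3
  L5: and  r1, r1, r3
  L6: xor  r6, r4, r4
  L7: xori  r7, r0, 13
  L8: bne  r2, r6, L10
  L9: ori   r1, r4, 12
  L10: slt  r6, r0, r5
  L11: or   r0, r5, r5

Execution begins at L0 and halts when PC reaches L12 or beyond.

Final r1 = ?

  step pc=0: and  r7, r6, r3  regs=(0,1,15,0,0,0,14,0)
  step pc=1: add  r5, r7, r5  regs=(0,1,15,0,0,0,14,0)
  step pc=2: andi  r5, r3, 1  regs=(0,1,15,0,0,0,14,0)
  step pc=3: beq  r2, r1, L6  cond=F  regs=(0,1,15,0,0,0,14,0)
  step pc=4: or   r6, r5, r3  regs=(0,1,15,0,0,0,0,0)
  step pc=5: and  r1, r1, r3  regs=(0,0,15,0,0,0,0,0)
  step pc=6: xor  r6, r4, r4  regs=(0,0,15,0,0,0,0,0)
  step pc=7: xori  r7, r0, 13  regs=(0,0,15,0,0,0,0,13)
  step pc=8: bne  r2, r6, L10  cond=T  regs=(0,0,15,0,0,0,0,13)
  step pc=9: ori   r1, r4, 12  regs=(0,12,15,0,0,0,0,13)
  step pc=10: slt  r6, r0, r5  regs=(0,12,15,0,0,0,0,13)
  step pc=11: or   r0, r5, r5  regs=(0,12,15,0,0,0,0,13)

12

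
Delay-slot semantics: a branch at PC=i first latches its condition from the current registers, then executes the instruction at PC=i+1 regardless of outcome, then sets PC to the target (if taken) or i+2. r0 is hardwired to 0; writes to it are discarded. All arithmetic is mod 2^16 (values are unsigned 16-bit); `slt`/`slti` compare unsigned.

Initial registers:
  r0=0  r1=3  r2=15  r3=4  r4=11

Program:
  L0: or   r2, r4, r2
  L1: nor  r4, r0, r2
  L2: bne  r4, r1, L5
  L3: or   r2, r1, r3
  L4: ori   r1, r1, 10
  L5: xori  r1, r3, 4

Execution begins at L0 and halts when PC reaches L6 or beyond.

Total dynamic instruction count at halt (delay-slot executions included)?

5

#0 or   r2, r4, r2 ; 0/3/15/4/11
#1 nor  r4, r0, r2 ; 0/3/15/4/65520
#2 bne  r4, r1, L5 ; 0/3/15/4/65520 ; →target
#3 or   r2, r1, r3 ; 0/3/7/4/65520
#5 xori  r1, r3, 4 ; 0/0/7/4/65520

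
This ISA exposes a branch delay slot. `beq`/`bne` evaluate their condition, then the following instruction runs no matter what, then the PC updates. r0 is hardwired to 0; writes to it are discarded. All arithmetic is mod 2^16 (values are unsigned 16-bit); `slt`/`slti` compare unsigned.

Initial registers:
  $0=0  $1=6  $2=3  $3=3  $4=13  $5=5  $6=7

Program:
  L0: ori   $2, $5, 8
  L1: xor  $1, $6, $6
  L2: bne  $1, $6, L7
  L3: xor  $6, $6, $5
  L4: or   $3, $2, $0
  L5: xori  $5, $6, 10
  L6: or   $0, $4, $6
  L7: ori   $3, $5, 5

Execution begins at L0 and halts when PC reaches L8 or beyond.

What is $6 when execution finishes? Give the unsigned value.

PC=0  ori   $2, $5, 8        | $0=0 $1=6 $2=13 $3=3 $4=13 $5=5 $6=7
PC=1  xor  $1, $6, $6        | $0=0 $1=0 $2=13 $3=3 $4=13 $5=5 $6=7
PC=2  bne  $1, $6, L7        | $0=0 $1=0 $2=13 $3=3 $4=13 $5=5 $6=7  [TAKEN]
PC=3  xor  $6, $6, $5        | $0=0 $1=0 $2=13 $3=3 $4=13 $5=5 $6=2
PC=7  ori   $3, $5, 5        | $0=0 $1=0 $2=13 $3=5 $4=13 $5=5 $6=2

2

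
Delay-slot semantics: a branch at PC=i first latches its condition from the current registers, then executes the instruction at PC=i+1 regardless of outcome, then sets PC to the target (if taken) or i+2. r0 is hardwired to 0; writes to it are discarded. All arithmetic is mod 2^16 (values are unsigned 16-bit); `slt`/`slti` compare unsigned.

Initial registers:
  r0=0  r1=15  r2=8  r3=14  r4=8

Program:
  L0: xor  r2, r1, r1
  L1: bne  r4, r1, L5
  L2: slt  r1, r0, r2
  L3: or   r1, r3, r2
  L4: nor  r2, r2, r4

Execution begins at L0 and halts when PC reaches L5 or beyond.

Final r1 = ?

0

  step pc=0: xor  r2, r1, r1  regs=(0,15,0,14,8)
  step pc=1: bne  r4, r1, L5  cond=T  regs=(0,15,0,14,8)
  step pc=2: slt  r1, r0, r2  regs=(0,0,0,14,8)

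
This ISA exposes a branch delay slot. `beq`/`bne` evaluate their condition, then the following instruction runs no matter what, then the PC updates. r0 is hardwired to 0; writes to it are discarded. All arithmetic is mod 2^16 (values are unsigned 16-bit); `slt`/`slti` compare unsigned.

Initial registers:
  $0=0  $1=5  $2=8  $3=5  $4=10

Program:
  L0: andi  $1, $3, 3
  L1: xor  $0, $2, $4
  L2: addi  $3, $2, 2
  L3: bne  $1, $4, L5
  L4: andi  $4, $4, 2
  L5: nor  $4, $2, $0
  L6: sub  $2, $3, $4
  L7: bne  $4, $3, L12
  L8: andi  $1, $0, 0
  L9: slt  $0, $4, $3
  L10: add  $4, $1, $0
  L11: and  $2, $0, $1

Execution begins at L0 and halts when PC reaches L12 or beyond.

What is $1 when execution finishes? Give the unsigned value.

#0 andi  $1, $3, 3 ; 0/1/8/5/10
#1 xor  $0, $2, $4 ; 0/1/8/5/10
#2 addi  $3, $2, 2 ; 0/1/8/10/10
#3 bne  $1, $4, L5 ; 0/1/8/10/10 ; →target
#4 andi  $4, $4, 2 ; 0/1/8/10/2
#5 nor  $4, $2, $0 ; 0/1/8/10/65527
#6 sub  $2, $3, $4 ; 0/1/19/10/65527
#7 bne  $4, $3, L12 ; 0/1/19/10/65527 ; →target
#8 andi  $1, $0, 0 ; 0/0/19/10/65527

0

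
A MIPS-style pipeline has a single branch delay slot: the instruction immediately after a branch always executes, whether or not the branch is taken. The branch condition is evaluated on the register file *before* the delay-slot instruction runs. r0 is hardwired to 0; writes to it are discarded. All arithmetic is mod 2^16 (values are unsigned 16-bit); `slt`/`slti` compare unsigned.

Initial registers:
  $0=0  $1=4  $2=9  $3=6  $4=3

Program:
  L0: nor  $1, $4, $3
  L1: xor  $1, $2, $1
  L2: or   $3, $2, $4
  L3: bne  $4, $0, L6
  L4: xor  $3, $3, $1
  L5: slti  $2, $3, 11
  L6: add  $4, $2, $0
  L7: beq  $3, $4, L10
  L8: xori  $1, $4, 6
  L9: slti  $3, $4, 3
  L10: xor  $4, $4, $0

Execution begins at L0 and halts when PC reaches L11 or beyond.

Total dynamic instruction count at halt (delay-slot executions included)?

10

  step pc=0: nor  $1, $4, $3  regs=(0,65528,9,6,3)
  step pc=1: xor  $1, $2, $1  regs=(0,65521,9,6,3)
  step pc=2: or   $3, $2, $4  regs=(0,65521,9,11,3)
  step pc=3: bne  $4, $0, L6  cond=T  regs=(0,65521,9,11,3)
  step pc=4: xor  $3, $3, $1  regs=(0,65521,9,65530,3)
  step pc=6: add  $4, $2, $0  regs=(0,65521,9,65530,9)
  step pc=7: beq  $3, $4, L10  cond=F  regs=(0,65521,9,65530,9)
  step pc=8: xori  $1, $4, 6  regs=(0,15,9,65530,9)
  step pc=9: slti  $3, $4, 3  regs=(0,15,9,0,9)
  step pc=10: xor  $4, $4, $0  regs=(0,15,9,0,9)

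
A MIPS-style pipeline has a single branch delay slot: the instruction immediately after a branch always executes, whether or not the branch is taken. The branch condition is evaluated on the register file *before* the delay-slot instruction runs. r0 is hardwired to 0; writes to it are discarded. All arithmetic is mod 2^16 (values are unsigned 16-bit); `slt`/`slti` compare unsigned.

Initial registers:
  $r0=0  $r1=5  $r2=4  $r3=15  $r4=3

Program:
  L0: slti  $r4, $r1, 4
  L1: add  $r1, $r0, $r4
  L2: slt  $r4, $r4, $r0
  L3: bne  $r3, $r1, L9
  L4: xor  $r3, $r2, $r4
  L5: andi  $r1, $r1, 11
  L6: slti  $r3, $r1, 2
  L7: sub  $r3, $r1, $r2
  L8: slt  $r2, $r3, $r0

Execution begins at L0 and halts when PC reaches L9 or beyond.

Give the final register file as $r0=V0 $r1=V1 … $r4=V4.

PC=0  slti  $r4, $r1, 4      | $r0=0 $r1=5 $r2=4 $r3=15 $r4=0
PC=1  add  $r1, $r0, $r4     | $r0=0 $r1=0 $r2=4 $r3=15 $r4=0
PC=2  slt  $r4, $r4, $r0     | $r0=0 $r1=0 $r2=4 $r3=15 $r4=0
PC=3  bne  $r3, $r1, L9      | $r0=0 $r1=0 $r2=4 $r3=15 $r4=0  [TAKEN]
PC=4  xor  $r3, $r2, $r4     | $r0=0 $r1=0 $r2=4 $r3=4 $r4=0

$r0=0 $r1=0 $r2=4 $r3=4 $r4=0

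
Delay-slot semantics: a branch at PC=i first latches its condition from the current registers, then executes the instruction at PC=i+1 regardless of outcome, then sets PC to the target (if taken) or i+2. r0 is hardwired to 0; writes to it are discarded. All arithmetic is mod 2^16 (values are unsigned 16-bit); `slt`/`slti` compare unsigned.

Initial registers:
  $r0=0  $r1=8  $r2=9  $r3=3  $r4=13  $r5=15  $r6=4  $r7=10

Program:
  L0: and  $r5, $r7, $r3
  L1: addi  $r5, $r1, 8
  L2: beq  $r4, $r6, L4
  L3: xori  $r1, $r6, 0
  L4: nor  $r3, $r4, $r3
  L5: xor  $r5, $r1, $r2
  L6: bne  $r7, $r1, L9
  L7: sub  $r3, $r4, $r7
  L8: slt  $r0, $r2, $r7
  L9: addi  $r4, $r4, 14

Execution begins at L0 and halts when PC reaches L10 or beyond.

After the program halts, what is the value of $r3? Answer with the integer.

3

[0] and  $r5, $r7, $r3  →  {$r0:0, $r1:8, $r2:9, $r3:3, $r4:13, $r5:2, $r6:4, $r7:10}
[1] addi  $r5, $r1, 8  →  {$r0:0, $r1:8, $r2:9, $r3:3, $r4:13, $r5:16, $r6:4, $r7:10}
[2] beq  $r4, $r6, L4  →  {$r0:0, $r1:8, $r2:9, $r3:3, $r4:13, $r5:16, $r6:4, $r7:10}  ⟨branch fallthrough⟩
[3] xori  $r1, $r6, 0  →  {$r0:0, $r1:4, $r2:9, $r3:3, $r4:13, $r5:16, $r6:4, $r7:10}
[4] nor  $r3, $r4, $r3  →  {$r0:0, $r1:4, $r2:9, $r3:65520, $r4:13, $r5:16, $r6:4, $r7:10}
[5] xor  $r5, $r1, $r2  →  {$r0:0, $r1:4, $r2:9, $r3:65520, $r4:13, $r5:13, $r6:4, $r7:10}
[6] bne  $r7, $r1, L9  →  {$r0:0, $r1:4, $r2:9, $r3:65520, $r4:13, $r5:13, $r6:4, $r7:10}  ⟨branch taken⟩
[7] sub  $r3, $r4, $r7  →  {$r0:0, $r1:4, $r2:9, $r3:3, $r4:13, $r5:13, $r6:4, $r7:10}
[9] addi  $r4, $r4, 14  →  {$r0:0, $r1:4, $r2:9, $r3:3, $r4:27, $r5:13, $r6:4, $r7:10}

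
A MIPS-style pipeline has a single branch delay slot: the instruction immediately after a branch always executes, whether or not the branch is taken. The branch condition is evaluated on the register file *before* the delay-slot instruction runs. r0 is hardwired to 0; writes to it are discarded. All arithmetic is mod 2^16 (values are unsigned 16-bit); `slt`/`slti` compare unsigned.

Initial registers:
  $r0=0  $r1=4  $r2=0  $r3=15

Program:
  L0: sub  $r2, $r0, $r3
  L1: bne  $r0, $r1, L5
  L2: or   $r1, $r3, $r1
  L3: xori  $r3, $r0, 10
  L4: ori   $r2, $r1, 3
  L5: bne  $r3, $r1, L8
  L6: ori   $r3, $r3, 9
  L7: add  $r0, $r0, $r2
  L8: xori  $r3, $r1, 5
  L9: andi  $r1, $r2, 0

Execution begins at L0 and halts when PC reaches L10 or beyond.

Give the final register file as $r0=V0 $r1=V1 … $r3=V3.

$r0=0 $r1=0 $r2=65521 $r3=10

  step pc=0: sub  $r2, $r0, $r3  regs=(0,4,65521,15)
  step pc=1: bne  $r0, $r1, L5  cond=T  regs=(0,4,65521,15)
  step pc=2: or   $r1, $r3, $r1  regs=(0,15,65521,15)
  step pc=5: bne  $r3, $r1, L8  cond=F  regs=(0,15,65521,15)
  step pc=6: ori   $r3, $r3, 9  regs=(0,15,65521,15)
  step pc=7: add  $r0, $r0, $r2  regs=(0,15,65521,15)
  step pc=8: xori  $r3, $r1, 5  regs=(0,15,65521,10)
  step pc=9: andi  $r1, $r2, 0  regs=(0,0,65521,10)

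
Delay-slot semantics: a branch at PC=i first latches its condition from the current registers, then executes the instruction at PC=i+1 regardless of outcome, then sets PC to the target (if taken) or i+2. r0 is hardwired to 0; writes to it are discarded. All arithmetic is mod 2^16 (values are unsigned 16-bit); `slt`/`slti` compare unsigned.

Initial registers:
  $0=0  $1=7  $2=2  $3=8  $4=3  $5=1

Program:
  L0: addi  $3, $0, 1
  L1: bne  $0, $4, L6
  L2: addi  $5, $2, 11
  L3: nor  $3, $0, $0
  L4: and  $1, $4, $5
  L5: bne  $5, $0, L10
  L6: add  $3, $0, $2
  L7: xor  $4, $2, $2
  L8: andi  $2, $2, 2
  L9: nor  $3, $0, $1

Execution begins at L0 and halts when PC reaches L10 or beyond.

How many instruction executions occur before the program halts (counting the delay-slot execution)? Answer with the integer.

PC=0  addi  $3, $0, 1        | $0=0 $1=7 $2=2 $3=1 $4=3 $5=1
PC=1  bne  $0, $4, L6        | $0=0 $1=7 $2=2 $3=1 $4=3 $5=1  [TAKEN]
PC=2  addi  $5, $2, 11       | $0=0 $1=7 $2=2 $3=1 $4=3 $5=13
PC=6  add  $3, $0, $2        | $0=0 $1=7 $2=2 $3=2 $4=3 $5=13
PC=7  xor  $4, $2, $2        | $0=0 $1=7 $2=2 $3=2 $4=0 $5=13
PC=8  andi  $2, $2, 2        | $0=0 $1=7 $2=2 $3=2 $4=0 $5=13
PC=9  nor  $3, $0, $1        | $0=0 $1=7 $2=2 $3=65528 $4=0 $5=13

7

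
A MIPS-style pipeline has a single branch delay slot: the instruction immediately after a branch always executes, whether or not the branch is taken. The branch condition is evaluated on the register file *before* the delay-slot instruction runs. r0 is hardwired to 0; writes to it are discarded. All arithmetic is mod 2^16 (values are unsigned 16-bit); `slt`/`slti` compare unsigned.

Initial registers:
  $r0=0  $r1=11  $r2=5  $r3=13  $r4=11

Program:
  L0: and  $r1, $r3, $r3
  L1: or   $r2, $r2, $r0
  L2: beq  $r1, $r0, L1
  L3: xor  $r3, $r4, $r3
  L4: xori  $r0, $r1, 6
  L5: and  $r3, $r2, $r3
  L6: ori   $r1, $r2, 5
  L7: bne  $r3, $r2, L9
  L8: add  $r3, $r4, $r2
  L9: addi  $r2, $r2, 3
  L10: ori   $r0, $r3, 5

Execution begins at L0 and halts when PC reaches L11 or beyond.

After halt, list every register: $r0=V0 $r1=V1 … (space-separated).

$r0=0 $r1=5 $r2=8 $r3=16 $r4=11

#0 and  $r1, $r3, $r3 ; 0/13/5/13/11
#1 or   $r2, $r2, $r0 ; 0/13/5/13/11
#2 beq  $r1, $r0, L1 ; 0/13/5/13/11 ; →fallthru
#3 xor  $r3, $r4, $r3 ; 0/13/5/6/11
#4 xori  $r0, $r1, 6 ; 0/13/5/6/11
#5 and  $r3, $r2, $r3 ; 0/13/5/4/11
#6 ori   $r1, $r2, 5 ; 0/5/5/4/11
#7 bne  $r3, $r2, L9 ; 0/5/5/4/11 ; →target
#8 add  $r3, $r4, $r2 ; 0/5/5/16/11
#9 addi  $r2, $r2, 3 ; 0/5/8/16/11
#10 ori   $r0, $r3, 5 ; 0/5/8/16/11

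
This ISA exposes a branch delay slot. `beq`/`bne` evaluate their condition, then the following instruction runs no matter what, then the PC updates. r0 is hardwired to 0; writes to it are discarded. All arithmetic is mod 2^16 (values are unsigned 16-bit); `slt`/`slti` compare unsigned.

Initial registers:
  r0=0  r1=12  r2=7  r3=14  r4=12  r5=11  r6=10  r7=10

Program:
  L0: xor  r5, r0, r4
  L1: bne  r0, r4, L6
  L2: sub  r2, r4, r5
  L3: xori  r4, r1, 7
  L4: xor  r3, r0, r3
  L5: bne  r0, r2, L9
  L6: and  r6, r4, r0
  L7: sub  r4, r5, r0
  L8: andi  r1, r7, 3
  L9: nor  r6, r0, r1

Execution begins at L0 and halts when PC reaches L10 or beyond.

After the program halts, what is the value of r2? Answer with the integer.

0

  step pc=0: xor  r5, r0, r4  regs=(0,12,7,14,12,12,10,10)
  step pc=1: bne  r0, r4, L6  cond=T  regs=(0,12,7,14,12,12,10,10)
  step pc=2: sub  r2, r4, r5  regs=(0,12,0,14,12,12,10,10)
  step pc=6: and  r6, r4, r0  regs=(0,12,0,14,12,12,0,10)
  step pc=7: sub  r4, r5, r0  regs=(0,12,0,14,12,12,0,10)
  step pc=8: andi  r1, r7, 3  regs=(0,2,0,14,12,12,0,10)
  step pc=9: nor  r6, r0, r1  regs=(0,2,0,14,12,12,65533,10)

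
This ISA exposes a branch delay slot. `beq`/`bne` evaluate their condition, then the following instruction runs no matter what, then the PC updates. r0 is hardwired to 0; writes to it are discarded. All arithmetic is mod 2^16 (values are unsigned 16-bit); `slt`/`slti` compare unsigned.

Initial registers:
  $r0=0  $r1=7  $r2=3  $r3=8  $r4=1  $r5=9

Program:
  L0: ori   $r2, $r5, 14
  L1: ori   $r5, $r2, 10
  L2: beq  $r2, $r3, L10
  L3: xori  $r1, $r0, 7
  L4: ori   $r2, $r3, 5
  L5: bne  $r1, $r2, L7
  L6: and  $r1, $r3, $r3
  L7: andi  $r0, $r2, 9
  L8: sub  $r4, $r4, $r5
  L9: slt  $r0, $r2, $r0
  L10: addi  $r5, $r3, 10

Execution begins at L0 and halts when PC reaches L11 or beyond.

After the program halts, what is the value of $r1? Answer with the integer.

8

[0] ori   $r2, $r5, 14  →  {$r0:0, $r1:7, $r2:15, $r3:8, $r4:1, $r5:9}
[1] ori   $r5, $r2, 10  →  {$r0:0, $r1:7, $r2:15, $r3:8, $r4:1, $r5:15}
[2] beq  $r2, $r3, L10  →  {$r0:0, $r1:7, $r2:15, $r3:8, $r4:1, $r5:15}  ⟨branch fallthrough⟩
[3] xori  $r1, $r0, 7  →  {$r0:0, $r1:7, $r2:15, $r3:8, $r4:1, $r5:15}
[4] ori   $r2, $r3, 5  →  {$r0:0, $r1:7, $r2:13, $r3:8, $r4:1, $r5:15}
[5] bne  $r1, $r2, L7  →  {$r0:0, $r1:7, $r2:13, $r3:8, $r4:1, $r5:15}  ⟨branch taken⟩
[6] and  $r1, $r3, $r3  →  {$r0:0, $r1:8, $r2:13, $r3:8, $r4:1, $r5:15}
[7] andi  $r0, $r2, 9  →  {$r0:0, $r1:8, $r2:13, $r3:8, $r4:1, $r5:15}
[8] sub  $r4, $r4, $r5  →  {$r0:0, $r1:8, $r2:13, $r3:8, $r4:65522, $r5:15}
[9] slt  $r0, $r2, $r0  →  {$r0:0, $r1:8, $r2:13, $r3:8, $r4:65522, $r5:15}
[10] addi  $r5, $r3, 10  →  {$r0:0, $r1:8, $r2:13, $r3:8, $r4:65522, $r5:18}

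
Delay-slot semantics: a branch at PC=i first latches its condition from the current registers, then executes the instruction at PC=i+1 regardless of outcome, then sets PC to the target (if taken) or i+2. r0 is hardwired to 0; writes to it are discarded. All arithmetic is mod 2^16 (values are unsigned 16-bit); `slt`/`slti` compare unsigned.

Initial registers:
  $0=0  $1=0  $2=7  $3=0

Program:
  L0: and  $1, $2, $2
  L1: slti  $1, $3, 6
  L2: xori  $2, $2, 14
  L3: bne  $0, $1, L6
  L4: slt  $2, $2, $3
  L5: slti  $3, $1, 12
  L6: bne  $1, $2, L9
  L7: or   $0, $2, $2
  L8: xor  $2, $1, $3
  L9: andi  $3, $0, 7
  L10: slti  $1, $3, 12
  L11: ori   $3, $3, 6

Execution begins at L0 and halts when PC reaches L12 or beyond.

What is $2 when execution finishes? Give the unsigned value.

0

PC=0  and  $1, $2, $2        | $0=0 $1=7 $2=7 $3=0
PC=1  slti  $1, $3, 6        | $0=0 $1=1 $2=7 $3=0
PC=2  xori  $2, $2, 14       | $0=0 $1=1 $2=9 $3=0
PC=3  bne  $0, $1, L6        | $0=0 $1=1 $2=9 $3=0  [TAKEN]
PC=4  slt  $2, $2, $3        | $0=0 $1=1 $2=0 $3=0
PC=6  bne  $1, $2, L9        | $0=0 $1=1 $2=0 $3=0  [TAKEN]
PC=7  or   $0, $2, $2        | $0=0 $1=1 $2=0 $3=0
PC=9  andi  $3, $0, 7        | $0=0 $1=1 $2=0 $3=0
PC=10 slti  $1, $3, 12       | $0=0 $1=1 $2=0 $3=0
PC=11 ori   $3, $3, 6        | $0=0 $1=1 $2=0 $3=6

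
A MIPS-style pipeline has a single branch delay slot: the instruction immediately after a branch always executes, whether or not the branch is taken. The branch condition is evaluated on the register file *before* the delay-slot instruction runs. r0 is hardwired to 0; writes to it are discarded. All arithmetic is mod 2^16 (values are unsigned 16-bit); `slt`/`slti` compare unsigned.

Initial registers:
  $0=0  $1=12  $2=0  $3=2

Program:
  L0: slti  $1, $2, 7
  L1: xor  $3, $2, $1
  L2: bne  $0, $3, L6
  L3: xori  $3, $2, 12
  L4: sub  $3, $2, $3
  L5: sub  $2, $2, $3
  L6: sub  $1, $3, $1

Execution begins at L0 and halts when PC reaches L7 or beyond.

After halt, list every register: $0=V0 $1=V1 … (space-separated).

#0 slti  $1, $2, 7 ; 0/1/0/2
#1 xor  $3, $2, $1 ; 0/1/0/1
#2 bne  $0, $3, L6 ; 0/1/0/1 ; →target
#3 xori  $3, $2, 12 ; 0/1/0/12
#6 sub  $1, $3, $1 ; 0/11/0/12

$0=0 $1=11 $2=0 $3=12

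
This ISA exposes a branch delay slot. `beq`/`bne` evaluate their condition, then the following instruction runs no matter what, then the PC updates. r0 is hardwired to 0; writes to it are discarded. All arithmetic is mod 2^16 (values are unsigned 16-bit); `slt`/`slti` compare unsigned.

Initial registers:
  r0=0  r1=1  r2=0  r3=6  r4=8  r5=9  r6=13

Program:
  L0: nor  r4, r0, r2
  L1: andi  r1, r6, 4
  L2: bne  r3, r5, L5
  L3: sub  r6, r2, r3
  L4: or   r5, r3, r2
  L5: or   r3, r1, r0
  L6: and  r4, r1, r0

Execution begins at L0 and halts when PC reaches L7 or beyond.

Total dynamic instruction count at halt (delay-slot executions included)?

6

PC=0  nor  r4, r0, r2        | r0=0 r1=1 r2=0 r3=6 r4=65535 r5=9 r6=13
PC=1  andi  r1, r6, 4        | r0=0 r1=4 r2=0 r3=6 r4=65535 r5=9 r6=13
PC=2  bne  r3, r5, L5        | r0=0 r1=4 r2=0 r3=6 r4=65535 r5=9 r6=13  [TAKEN]
PC=3  sub  r6, r2, r3        | r0=0 r1=4 r2=0 r3=6 r4=65535 r5=9 r6=65530
PC=5  or   r3, r1, r0        | r0=0 r1=4 r2=0 r3=4 r4=65535 r5=9 r6=65530
PC=6  and  r4, r1, r0        | r0=0 r1=4 r2=0 r3=4 r4=0 r5=9 r6=65530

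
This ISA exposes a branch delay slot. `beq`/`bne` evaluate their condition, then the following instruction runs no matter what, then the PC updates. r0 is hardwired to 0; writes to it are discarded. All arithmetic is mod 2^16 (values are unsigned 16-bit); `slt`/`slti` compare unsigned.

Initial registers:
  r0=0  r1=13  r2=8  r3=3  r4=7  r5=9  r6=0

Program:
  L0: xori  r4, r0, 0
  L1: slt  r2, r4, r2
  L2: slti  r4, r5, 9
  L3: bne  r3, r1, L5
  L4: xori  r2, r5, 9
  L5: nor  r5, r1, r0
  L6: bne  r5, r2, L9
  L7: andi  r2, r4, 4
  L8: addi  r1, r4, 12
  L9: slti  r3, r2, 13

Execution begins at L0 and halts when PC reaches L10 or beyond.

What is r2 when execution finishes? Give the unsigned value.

  step pc=0: xori  r4, r0, 0  regs=(0,13,8,3,0,9,0)
  step pc=1: slt  r2, r4, r2  regs=(0,13,1,3,0,9,0)
  step pc=2: slti  r4, r5, 9  regs=(0,13,1,3,0,9,0)
  step pc=3: bne  r3, r1, L5  cond=T  regs=(0,13,1,3,0,9,0)
  step pc=4: xori  r2, r5, 9  regs=(0,13,0,3,0,9,0)
  step pc=5: nor  r5, r1, r0  regs=(0,13,0,3,0,65522,0)
  step pc=6: bne  r5, r2, L9  cond=T  regs=(0,13,0,3,0,65522,0)
  step pc=7: andi  r2, r4, 4  regs=(0,13,0,3,0,65522,0)
  step pc=9: slti  r3, r2, 13  regs=(0,13,0,1,0,65522,0)

0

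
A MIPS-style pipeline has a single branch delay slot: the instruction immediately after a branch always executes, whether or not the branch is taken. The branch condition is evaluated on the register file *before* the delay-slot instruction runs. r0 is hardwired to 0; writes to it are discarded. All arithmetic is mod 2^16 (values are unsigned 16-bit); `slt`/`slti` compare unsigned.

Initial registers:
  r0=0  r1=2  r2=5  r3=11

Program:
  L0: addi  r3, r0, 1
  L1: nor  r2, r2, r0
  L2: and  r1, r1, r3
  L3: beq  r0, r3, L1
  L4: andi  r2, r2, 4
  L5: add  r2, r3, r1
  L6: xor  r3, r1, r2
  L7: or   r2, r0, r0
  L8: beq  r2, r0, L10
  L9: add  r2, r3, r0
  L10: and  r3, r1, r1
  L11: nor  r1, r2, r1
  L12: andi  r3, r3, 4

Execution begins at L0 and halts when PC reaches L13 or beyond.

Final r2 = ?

1

  step pc=0: addi  r3, r0, 1  regs=(0,2,5,1)
  step pc=1: nor  r2, r2, r0  regs=(0,2,65530,1)
  step pc=2: and  r1, r1, r3  regs=(0,0,65530,1)
  step pc=3: beq  r0, r3, L1  cond=F  regs=(0,0,65530,1)
  step pc=4: andi  r2, r2, 4  regs=(0,0,0,1)
  step pc=5: add  r2, r3, r1  regs=(0,0,1,1)
  step pc=6: xor  r3, r1, r2  regs=(0,0,1,1)
  step pc=7: or   r2, r0, r0  regs=(0,0,0,1)
  step pc=8: beq  r2, r0, L10  cond=T  regs=(0,0,0,1)
  step pc=9: add  r2, r3, r0  regs=(0,0,1,1)
  step pc=10: and  r3, r1, r1  regs=(0,0,1,0)
  step pc=11: nor  r1, r2, r1  regs=(0,65534,1,0)
  step pc=12: andi  r3, r3, 4  regs=(0,65534,1,0)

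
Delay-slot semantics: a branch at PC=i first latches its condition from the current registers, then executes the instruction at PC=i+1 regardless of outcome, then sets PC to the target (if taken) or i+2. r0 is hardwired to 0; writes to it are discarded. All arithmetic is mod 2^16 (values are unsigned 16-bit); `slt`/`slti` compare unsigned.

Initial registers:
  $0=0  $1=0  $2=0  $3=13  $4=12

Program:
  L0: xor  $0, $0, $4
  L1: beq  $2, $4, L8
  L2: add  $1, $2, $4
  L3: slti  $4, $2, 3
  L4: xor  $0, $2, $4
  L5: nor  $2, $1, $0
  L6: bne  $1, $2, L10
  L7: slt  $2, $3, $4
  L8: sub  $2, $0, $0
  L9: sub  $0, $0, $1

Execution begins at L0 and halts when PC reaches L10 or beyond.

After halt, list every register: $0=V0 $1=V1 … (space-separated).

#0 xor  $0, $0, $4 ; 0/0/0/13/12
#1 beq  $2, $4, L8 ; 0/0/0/13/12 ; →fallthru
#2 add  $1, $2, $4 ; 0/12/0/13/12
#3 slti  $4, $2, 3 ; 0/12/0/13/1
#4 xor  $0, $2, $4 ; 0/12/0/13/1
#5 nor  $2, $1, $0 ; 0/12/65523/13/1
#6 bne  $1, $2, L10 ; 0/12/65523/13/1 ; →target
#7 slt  $2, $3, $4 ; 0/12/0/13/1

$0=0 $1=12 $2=0 $3=13 $4=1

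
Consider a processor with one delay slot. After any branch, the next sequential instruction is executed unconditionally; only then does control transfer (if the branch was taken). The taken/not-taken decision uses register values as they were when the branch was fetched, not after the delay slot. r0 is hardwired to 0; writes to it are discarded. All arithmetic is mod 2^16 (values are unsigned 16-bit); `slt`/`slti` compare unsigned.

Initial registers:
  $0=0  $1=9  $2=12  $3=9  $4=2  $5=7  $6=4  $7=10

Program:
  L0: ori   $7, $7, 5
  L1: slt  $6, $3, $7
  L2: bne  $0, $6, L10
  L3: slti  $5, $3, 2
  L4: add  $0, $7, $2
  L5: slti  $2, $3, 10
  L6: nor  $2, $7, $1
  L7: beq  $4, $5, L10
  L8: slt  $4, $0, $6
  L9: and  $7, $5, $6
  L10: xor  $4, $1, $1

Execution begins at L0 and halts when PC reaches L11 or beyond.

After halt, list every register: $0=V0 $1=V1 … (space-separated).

$0=0 $1=9 $2=12 $3=9 $4=0 $5=0 $6=1 $7=15

#0 ori   $7, $7, 5 ; 0/9/12/9/2/7/4/15
#1 slt  $6, $3, $7 ; 0/9/12/9/2/7/1/15
#2 bne  $0, $6, L10 ; 0/9/12/9/2/7/1/15 ; →target
#3 slti  $5, $3, 2 ; 0/9/12/9/2/0/1/15
#10 xor  $4, $1, $1 ; 0/9/12/9/0/0/1/15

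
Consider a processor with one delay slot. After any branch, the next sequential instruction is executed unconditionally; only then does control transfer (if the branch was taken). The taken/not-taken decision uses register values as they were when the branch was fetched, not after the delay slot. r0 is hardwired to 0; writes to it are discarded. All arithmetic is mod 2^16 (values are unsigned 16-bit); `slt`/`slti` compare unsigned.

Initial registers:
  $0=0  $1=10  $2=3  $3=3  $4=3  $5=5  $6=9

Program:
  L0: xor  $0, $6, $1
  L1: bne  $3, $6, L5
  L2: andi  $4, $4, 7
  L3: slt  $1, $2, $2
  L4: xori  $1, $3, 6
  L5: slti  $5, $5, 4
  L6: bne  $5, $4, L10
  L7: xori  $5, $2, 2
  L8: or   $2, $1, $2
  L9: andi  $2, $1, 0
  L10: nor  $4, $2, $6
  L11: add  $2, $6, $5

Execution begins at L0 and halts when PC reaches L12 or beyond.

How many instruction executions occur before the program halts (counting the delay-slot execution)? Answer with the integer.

#0 xor  $0, $6, $1 ; 0/10/3/3/3/5/9
#1 bne  $3, $6, L5 ; 0/10/3/3/3/5/9 ; →target
#2 andi  $4, $4, 7 ; 0/10/3/3/3/5/9
#5 slti  $5, $5, 4 ; 0/10/3/3/3/0/9
#6 bne  $5, $4, L10 ; 0/10/3/3/3/0/9 ; →target
#7 xori  $5, $2, 2 ; 0/10/3/3/3/1/9
#10 nor  $4, $2, $6 ; 0/10/3/3/65524/1/9
#11 add  $2, $6, $5 ; 0/10/10/3/65524/1/9

8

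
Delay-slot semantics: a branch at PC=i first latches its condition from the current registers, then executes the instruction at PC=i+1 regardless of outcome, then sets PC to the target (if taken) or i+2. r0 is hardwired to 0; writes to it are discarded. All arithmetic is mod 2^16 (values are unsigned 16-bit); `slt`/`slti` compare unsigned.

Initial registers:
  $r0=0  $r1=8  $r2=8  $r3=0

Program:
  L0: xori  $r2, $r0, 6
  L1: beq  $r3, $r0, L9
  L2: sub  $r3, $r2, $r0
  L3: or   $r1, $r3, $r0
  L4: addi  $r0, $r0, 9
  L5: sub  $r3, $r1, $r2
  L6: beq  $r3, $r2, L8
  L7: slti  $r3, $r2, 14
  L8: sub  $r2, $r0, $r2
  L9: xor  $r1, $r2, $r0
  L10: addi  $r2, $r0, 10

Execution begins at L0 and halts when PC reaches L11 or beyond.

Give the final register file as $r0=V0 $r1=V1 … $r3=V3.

[0] xori  $r2, $r0, 6  →  {$r0:0, $r1:8, $r2:6, $r3:0}
[1] beq  $r3, $r0, L9  →  {$r0:0, $r1:8, $r2:6, $r3:0}  ⟨branch taken⟩
[2] sub  $r3, $r2, $r0  →  {$r0:0, $r1:8, $r2:6, $r3:6}
[9] xor  $r1, $r2, $r0  →  {$r0:0, $r1:6, $r2:6, $r3:6}
[10] addi  $r2, $r0, 10  →  {$r0:0, $r1:6, $r2:10, $r3:6}

$r0=0 $r1=6 $r2=10 $r3=6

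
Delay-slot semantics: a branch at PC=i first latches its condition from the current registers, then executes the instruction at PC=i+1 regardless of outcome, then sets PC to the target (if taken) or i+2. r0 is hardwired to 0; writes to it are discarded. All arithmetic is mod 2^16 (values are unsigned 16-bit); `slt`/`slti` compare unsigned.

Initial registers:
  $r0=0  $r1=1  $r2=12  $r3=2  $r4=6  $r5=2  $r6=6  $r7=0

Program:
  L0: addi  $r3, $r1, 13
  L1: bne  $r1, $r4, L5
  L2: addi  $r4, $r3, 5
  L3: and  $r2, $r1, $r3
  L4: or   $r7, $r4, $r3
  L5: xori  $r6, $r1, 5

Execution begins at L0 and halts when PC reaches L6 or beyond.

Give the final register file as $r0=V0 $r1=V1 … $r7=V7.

[0] addi  $r3, $r1, 13  →  {$r0:0, $r1:1, $r2:12, $r3:14, $r4:6, $r5:2, $r6:6, $r7:0}
[1] bne  $r1, $r4, L5  →  {$r0:0, $r1:1, $r2:12, $r3:14, $r4:6, $r5:2, $r6:6, $r7:0}  ⟨branch taken⟩
[2] addi  $r4, $r3, 5  →  {$r0:0, $r1:1, $r2:12, $r3:14, $r4:19, $r5:2, $r6:6, $r7:0}
[5] xori  $r6, $r1, 5  →  {$r0:0, $r1:1, $r2:12, $r3:14, $r4:19, $r5:2, $r6:4, $r7:0}

$r0=0 $r1=1 $r2=12 $r3=14 $r4=19 $r5=2 $r6=4 $r7=0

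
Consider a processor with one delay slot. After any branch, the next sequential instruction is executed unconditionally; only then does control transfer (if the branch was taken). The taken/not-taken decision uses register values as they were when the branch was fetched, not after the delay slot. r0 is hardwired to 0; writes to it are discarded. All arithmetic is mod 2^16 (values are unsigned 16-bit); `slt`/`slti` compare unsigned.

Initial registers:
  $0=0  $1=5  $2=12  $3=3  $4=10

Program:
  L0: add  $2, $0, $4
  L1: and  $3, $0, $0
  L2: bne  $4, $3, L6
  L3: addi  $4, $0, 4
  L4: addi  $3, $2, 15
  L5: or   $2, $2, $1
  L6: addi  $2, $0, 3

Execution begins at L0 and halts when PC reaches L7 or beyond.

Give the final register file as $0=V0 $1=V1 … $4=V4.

[0] add  $2, $0, $4  →  {$0:0, $1:5, $2:10, $3:3, $4:10}
[1] and  $3, $0, $0  →  {$0:0, $1:5, $2:10, $3:0, $4:10}
[2] bne  $4, $3, L6  →  {$0:0, $1:5, $2:10, $3:0, $4:10}  ⟨branch taken⟩
[3] addi  $4, $0, 4  →  {$0:0, $1:5, $2:10, $3:0, $4:4}
[6] addi  $2, $0, 3  →  {$0:0, $1:5, $2:3, $3:0, $4:4}

$0=0 $1=5 $2=3 $3=0 $4=4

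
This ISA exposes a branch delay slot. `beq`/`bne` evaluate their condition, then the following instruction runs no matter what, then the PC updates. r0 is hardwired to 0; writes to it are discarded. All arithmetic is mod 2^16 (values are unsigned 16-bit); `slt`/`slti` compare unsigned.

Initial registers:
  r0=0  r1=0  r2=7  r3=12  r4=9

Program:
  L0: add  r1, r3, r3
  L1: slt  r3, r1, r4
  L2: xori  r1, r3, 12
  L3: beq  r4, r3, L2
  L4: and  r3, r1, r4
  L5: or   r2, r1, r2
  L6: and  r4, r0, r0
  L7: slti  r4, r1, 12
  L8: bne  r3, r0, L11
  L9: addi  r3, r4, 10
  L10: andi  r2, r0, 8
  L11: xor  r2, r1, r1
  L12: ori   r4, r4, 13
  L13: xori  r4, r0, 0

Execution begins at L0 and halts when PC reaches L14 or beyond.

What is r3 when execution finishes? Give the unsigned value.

10

  step pc=0: add  r1, r3, r3  regs=(0,24,7,12,9)
  step pc=1: slt  r3, r1, r4  regs=(0,24,7,0,9)
  step pc=2: xori  r1, r3, 12  regs=(0,12,7,0,9)
  step pc=3: beq  r4, r3, L2  cond=F  regs=(0,12,7,0,9)
  step pc=4: and  r3, r1, r4  regs=(0,12,7,8,9)
  step pc=5: or   r2, r1, r2  regs=(0,12,15,8,9)
  step pc=6: and  r4, r0, r0  regs=(0,12,15,8,0)
  step pc=7: slti  r4, r1, 12  regs=(0,12,15,8,0)
  step pc=8: bne  r3, r0, L11  cond=T  regs=(0,12,15,8,0)
  step pc=9: addi  r3, r4, 10  regs=(0,12,15,10,0)
  step pc=11: xor  r2, r1, r1  regs=(0,12,0,10,0)
  step pc=12: ori   r4, r4, 13  regs=(0,12,0,10,13)
  step pc=13: xori  r4, r0, 0  regs=(0,12,0,10,0)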